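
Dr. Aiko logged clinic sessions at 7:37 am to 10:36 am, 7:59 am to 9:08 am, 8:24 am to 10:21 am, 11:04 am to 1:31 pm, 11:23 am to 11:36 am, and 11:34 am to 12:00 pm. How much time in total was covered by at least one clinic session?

5 h 26 min

Merged: 7:37 am-10:36 am, 11:04 am-1:31 pm.
Lengths: 2 h 59 min + 2 h 27 min = 5 h 26 min.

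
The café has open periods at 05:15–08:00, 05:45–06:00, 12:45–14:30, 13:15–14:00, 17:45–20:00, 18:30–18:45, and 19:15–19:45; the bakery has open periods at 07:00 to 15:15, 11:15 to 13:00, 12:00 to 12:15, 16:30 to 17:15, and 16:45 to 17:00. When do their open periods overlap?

First set merges to 05:15–08:00, 12:45–14:30, 17:45–20:00.
Second set merges to 07:00–15:15, 16:30–17:15.
05:15–08:00 meets the second set on 07:00–08:00.
12:45–14:30 meets the second set on 12:45–14:30.
17:45–20:00: no overlap with the second set.

07:00–08:00, 12:45–14:30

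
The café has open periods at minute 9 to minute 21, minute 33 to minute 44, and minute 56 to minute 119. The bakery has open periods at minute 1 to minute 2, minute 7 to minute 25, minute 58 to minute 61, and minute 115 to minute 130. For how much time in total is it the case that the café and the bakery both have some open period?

A ∩ B = minute 9 to minute 21, minute 58 to minute 61, minute 115 to minute 119.
Total: 12 minutes + 3 minutes + 4 minutes = 19 minutes.

19 minutes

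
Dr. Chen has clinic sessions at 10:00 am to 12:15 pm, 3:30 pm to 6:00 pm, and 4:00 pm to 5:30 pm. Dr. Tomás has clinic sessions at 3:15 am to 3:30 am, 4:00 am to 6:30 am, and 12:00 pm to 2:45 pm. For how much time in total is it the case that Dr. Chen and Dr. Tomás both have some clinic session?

15 min

First set merges to 10:00 am-12:15 pm, 3:30 pm-6:00 pm.
A ∩ B = 12:00 pm-12:15 pm.
Total: 15 min.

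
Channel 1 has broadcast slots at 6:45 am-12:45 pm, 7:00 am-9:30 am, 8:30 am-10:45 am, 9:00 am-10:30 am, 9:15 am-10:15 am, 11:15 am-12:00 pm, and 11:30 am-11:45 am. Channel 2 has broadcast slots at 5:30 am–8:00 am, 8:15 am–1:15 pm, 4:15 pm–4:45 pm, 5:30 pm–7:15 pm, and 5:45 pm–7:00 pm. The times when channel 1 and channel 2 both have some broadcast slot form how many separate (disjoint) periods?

A, merged: 6:45 am–12:45 pm.
B, merged: 5:30 am–8:00 am, 8:15 am–1:15 pm, 4:15 pm–4:45 pm, 5:30 pm–7:15 pm.
A ∩ B = 6:45 am–8:00 am, 8:15 am–12:45 pm.
That is 2 disjoint pieces.

2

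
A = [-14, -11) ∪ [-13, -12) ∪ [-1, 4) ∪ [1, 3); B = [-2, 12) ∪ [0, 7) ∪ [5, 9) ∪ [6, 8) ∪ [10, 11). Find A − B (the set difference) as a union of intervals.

[-14, -11)

Merge the first list: [-14, -11), [-1, 4).
Merge the second list: [-2, 12).
[-14, -11): nothing removed.
[-1, 4): entirely removed.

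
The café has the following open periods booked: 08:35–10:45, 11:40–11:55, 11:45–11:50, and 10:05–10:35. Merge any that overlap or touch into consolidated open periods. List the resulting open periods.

08:35–10:45, 11:40–11:55

Sort by start: 08:35–10:45, 10:05–10:35, 11:40–11:55, 11:45–11:50.
10:05–10:35 overlaps/touches 08:35–10:45 → extend to 08:35–10:45.
11:40–11:55 is disjoint → start new block.
11:45–11:50 overlaps/touches 11:40–11:55 → extend to 11:40–11:55.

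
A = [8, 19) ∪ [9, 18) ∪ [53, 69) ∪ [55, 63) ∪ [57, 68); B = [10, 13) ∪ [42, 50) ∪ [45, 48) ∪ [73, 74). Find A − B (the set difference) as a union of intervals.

[8, 10) ∪ [13, 19) ∪ [53, 69)

First set merges to [8, 19), [53, 69).
Second set merges to [10, 13), [42, 50), [73, 74).
[8, 19) with B removed leaves [8, 10), [13, 19).
[53, 69) is untouched.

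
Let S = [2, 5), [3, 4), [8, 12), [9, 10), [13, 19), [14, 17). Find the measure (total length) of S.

Merged: [2, 5), [8, 12), [13, 19).
Lengths: 3 + 4 + 6 = 13.

13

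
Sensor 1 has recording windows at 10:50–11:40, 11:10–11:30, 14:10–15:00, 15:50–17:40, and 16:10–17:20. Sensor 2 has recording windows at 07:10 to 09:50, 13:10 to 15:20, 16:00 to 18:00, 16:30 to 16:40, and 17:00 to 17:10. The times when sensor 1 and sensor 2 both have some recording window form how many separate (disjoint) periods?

2

A, merged: 10:50-11:40, 14:10-15:00, 15:50-17:40.
B, merged: 07:10-09:50, 13:10-15:20, 16:00-18:00.
A ∩ B = 14:10-15:00, 16:00-17:40.
That is 2 disjoint pieces.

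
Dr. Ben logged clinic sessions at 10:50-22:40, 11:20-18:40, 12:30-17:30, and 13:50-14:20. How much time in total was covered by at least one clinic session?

Merged: 10:50–22:40.
Length: 11 h 50 min.

11 h 50 min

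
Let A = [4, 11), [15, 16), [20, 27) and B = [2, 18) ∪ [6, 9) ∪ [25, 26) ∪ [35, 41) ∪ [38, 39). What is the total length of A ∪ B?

29

B, merged: [2, 18), [25, 26), [35, 41).
A ∪ B = [2, 18), [20, 27), [35, 41).
Total: 16 + 7 + 6 = 29.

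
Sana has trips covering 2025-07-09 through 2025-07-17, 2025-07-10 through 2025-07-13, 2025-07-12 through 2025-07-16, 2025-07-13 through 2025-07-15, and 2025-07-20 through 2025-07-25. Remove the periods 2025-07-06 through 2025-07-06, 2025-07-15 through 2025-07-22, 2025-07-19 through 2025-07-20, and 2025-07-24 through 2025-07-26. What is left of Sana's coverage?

2025-07-09 through 2025-07-14, 2025-07-23 through 2025-07-23

A, merged: 2025-07-09 through 2025-07-17, 2025-07-20 through 2025-07-25.
B, merged: 2025-07-06 through 2025-07-06, 2025-07-15 through 2025-07-22, 2025-07-24 through 2025-07-26.
2025-07-09 through 2025-07-17 with B removed leaves 2025-07-09 through 2025-07-14.
2025-07-20 through 2025-07-25 with B removed leaves 2025-07-23 through 2025-07-23.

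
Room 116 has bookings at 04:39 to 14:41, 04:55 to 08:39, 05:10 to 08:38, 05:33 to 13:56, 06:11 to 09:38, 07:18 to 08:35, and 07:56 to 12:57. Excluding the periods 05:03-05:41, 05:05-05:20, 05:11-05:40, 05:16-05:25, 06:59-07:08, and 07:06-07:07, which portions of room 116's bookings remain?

Merge the first list: 04:39–14:41.
Merge the second list: 05:03–05:41, 06:59–07:08.
04:39–14:41 with B removed leaves 04:39–05:03, 05:41–06:59, 07:08–14:41.

04:39–05:03, 05:41–06:59, 07:08–14:41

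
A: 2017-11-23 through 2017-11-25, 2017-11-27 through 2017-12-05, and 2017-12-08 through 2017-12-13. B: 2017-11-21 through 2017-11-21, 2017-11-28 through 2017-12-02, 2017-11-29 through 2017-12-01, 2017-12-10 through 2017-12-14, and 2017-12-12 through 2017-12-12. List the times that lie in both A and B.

B, merged: 2017-11-21 through 2017-11-21, 2017-11-28 through 2017-12-02, 2017-12-10 through 2017-12-14.
2017-11-23 through 2017-11-25: no overlap with the second set.
2017-11-27 through 2017-12-05 meets the second set on 2017-11-28 through 2017-12-02.
2017-12-08 through 2017-12-13 meets the second set on 2017-12-10 through 2017-12-13.

2017-11-28 through 2017-12-02, 2017-12-10 through 2017-12-13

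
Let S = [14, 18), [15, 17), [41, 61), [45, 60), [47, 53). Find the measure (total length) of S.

24

Merged: [14, 18), [41, 61).
Lengths: 4 + 20 = 24.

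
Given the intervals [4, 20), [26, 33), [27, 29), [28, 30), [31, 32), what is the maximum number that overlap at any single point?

Sweep endpoints in order; track running count of active intervals.
Peak of 3 reached at 28.

3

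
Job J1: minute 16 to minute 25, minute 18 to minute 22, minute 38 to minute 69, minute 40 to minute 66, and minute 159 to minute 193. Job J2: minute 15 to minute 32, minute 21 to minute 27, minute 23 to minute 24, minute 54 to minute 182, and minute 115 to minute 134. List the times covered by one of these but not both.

First set merges to minute 16 to minute 25, minute 38 to minute 69, minute 159 to minute 193.
Second set merges to minute 15 to minute 32, minute 54 to minute 182.
Only in the first: minute 38 to minute 54, minute 182 to minute 193.
Only in the second: minute 15 to minute 16, minute 25 to minute 32, minute 69 to minute 159.
Together these are the periods covered by exactly one.

minute 15 to minute 16, minute 25 to minute 32, minute 38 to minute 54, minute 69 to minute 159, minute 182 to minute 193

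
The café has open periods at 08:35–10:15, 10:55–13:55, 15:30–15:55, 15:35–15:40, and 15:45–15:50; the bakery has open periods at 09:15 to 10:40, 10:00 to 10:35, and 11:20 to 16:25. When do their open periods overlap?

First set merges to 08:35–10:15, 10:55–13:55, 15:30–15:55.
Second set merges to 09:15–10:40, 11:20–16:25.
08:35–10:15 overlaps B on 09:15–10:15.
10:55–13:55 overlaps B on 11:20–13:55.
15:30–15:55 overlaps B on 15:30–15:55.

09:15–10:15, 11:20–13:55, 15:30–15:55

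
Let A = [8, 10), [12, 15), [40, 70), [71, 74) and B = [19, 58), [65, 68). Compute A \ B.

[8, 10) ∪ [12, 15) ∪ [58, 65) ∪ [68, 70) ∪ [71, 74)

[8, 10) is untouched.
[12, 15) is untouched.
[40, 70) with B removed leaves [58, 65), [68, 70).
[71, 74) is untouched.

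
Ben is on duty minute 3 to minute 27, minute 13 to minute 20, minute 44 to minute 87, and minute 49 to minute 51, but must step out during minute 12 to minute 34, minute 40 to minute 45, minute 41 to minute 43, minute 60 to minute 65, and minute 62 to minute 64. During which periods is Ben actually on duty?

minute 3 to minute 12, minute 45 to minute 60, minute 65 to minute 87

Merge the first list: minute 3 to minute 27, minute 44 to minute 87.
Merge the second list: minute 12 to minute 34, minute 40 to minute 45, minute 60 to minute 65.
minute 3 to minute 27 with B removed leaves minute 3 to minute 12.
minute 44 to minute 87 with B removed leaves minute 45 to minute 60, minute 65 to minute 87.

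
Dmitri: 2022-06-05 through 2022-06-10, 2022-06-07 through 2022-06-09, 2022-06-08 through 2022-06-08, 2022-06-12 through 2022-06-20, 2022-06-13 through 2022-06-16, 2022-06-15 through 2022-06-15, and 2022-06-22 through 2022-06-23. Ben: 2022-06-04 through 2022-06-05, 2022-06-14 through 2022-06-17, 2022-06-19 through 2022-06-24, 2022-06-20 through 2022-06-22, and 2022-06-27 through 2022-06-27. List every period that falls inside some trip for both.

Merge the first list: 2022-06-05 through 2022-06-10, 2022-06-12 through 2022-06-20, 2022-06-22 through 2022-06-23.
Merge the second list: 2022-06-04 through 2022-06-05, 2022-06-14 through 2022-06-17, 2022-06-19 through 2022-06-24, 2022-06-27 through 2022-06-27.
2022-06-05 through 2022-06-10 meets the second set on 2022-06-05 through 2022-06-05.
2022-06-12 through 2022-06-20 meets the second set on 2022-06-14 through 2022-06-17, 2022-06-19 through 2022-06-20.
2022-06-22 through 2022-06-23 meets the second set on 2022-06-22 through 2022-06-23.

2022-06-05 through 2022-06-05, 2022-06-14 through 2022-06-17, 2022-06-19 through 2022-06-20, 2022-06-22 through 2022-06-23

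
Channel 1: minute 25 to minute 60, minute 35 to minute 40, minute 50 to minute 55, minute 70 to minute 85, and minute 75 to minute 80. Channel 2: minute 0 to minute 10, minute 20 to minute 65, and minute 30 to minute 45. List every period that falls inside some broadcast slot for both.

A, merged: minute 25 to minute 60, minute 70 to minute 85.
B, merged: minute 0 to minute 10, minute 20 to minute 65.
minute 25 to minute 60 overlaps B on minute 25 to minute 60.
minute 70 to minute 85 falls entirely outside B.

minute 25 to minute 60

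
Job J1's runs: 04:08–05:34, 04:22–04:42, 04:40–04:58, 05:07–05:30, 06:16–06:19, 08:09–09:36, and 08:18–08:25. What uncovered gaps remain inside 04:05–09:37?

Covered (merged): 04:08–05:34, 06:16–06:19, 08:09–09:36.
Uncovered inside 04:05–09:37: 04:05–04:08, 05:34–06:16, 06:19–08:09, 09:36–09:37.

04:05–04:08, 05:34–06:16, 06:19–08:09, 09:36–09:37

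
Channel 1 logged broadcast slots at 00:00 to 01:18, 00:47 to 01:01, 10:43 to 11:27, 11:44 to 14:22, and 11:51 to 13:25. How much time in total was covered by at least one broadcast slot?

4 h 40 min

Merged: 00:00–01:18, 10:43–11:27, 11:44–14:22.
Lengths: 1 h 18 min + 44 min + 2 h 38 min = 4 h 40 min.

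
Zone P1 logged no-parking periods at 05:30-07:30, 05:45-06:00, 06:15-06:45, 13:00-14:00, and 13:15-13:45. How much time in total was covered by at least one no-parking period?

3 h

Merged: 05:30–07:30, 13:00–14:00.
Lengths: 2 h + 1 h = 3 h.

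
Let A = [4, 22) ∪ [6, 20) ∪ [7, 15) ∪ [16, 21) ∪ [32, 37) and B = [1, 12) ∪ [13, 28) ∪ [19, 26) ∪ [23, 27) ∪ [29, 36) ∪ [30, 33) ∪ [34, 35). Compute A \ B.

[12, 13) ∪ [36, 37)

Merge the first list: [4, 22), [32, 37).
Merge the second list: [1, 12), [13, 28), [29, 36).
[4, 22) minus B → [12, 13).
[32, 37) minus B → [36, 37).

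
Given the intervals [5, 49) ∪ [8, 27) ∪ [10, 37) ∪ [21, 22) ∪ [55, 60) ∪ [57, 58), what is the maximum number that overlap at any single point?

Sweep endpoints in order; track running count of active intervals.
Peak of 4 reached at 21.

4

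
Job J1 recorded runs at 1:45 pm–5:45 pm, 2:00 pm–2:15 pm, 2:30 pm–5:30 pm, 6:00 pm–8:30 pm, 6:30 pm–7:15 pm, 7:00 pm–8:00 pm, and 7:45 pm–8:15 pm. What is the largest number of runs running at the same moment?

3

Walk the sorted start/end points keeping a running depth.
The depth first hits 3 at 7:00 pm.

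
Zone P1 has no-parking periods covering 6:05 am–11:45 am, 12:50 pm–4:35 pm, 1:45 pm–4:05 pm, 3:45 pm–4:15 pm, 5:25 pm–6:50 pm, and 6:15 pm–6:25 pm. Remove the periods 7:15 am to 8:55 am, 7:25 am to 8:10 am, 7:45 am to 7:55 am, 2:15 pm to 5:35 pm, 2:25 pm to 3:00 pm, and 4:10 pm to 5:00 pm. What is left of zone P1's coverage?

6:05 am–7:15 am, 8:55 am–11:45 am, 12:50 pm–2:15 pm, 5:35 pm–6:50 pm

First set merges to 6:05 am–11:45 am, 12:50 pm–4:35 pm, 5:25 pm–6:50 pm.
Second set merges to 7:15 am–8:55 am, 2:15 pm–5:35 pm.
6:05 am–11:45 am minus B → 6:05 am–7:15 am, 8:55 am–11:45 am.
12:50 pm–4:35 pm minus B → 12:50 pm–2:15 pm.
5:25 pm–6:50 pm minus B → 5:35 pm–6:50 pm.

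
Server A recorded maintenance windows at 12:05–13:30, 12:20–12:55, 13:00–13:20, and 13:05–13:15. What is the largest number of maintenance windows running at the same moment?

3

At 13:05, 3 of the intervals are simultaneously active.
No point has more.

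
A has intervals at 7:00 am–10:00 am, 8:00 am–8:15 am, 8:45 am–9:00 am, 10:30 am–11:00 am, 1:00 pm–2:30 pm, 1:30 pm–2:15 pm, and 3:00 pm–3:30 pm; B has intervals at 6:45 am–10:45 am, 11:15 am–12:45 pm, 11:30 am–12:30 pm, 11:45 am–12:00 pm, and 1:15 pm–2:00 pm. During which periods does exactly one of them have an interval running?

A, merged: 7:00 am–10:00 am, 10:30 am–11:00 am, 1:00 pm–2:30 pm, 3:00 pm–3:30 pm.
B, merged: 6:45 am–10:45 am, 11:15 am–12:45 pm, 1:15 pm–2:00 pm.
A but not B: 10:45 am–11:00 am, 1:00 pm–1:15 pm, 2:00 pm–2:30 pm, 3:00 pm–3:30 pm.
B but not A: 6:45 am–7:00 am, 10:00 am–10:30 am, 11:15 am–12:45 pm.
Combining gives A △ B.

6:45 am–7:00 am, 10:00 am–10:30 am, 10:45 am–11:00 am, 11:15 am–12:45 pm, 1:00 pm–1:15 pm, 2:00 pm–2:30 pm, 3:00 pm–3:30 pm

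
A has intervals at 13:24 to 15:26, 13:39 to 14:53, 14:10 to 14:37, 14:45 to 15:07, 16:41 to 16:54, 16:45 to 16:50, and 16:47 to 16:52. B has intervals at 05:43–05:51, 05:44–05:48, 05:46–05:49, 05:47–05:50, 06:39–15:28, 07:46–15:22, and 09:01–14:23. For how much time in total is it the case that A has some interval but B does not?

13 min

A, merged: 13:24–15:26, 16:41–16:54.
B, merged: 05:43–05:51, 06:39–15:28.
A \ B = 16:41–16:54.
Total: 13 min.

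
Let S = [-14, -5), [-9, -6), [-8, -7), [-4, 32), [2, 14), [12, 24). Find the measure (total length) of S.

Merged: [-14, -5), [-4, 32).
Lengths: 9 + 36 = 45.

45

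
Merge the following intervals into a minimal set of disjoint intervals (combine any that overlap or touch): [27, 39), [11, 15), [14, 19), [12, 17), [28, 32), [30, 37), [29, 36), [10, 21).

Sort by start: [10, 21), [11, 15), [12, 17), [14, 19), [27, 39), [28, 32), [29, 36), [30, 37).
[11, 15) overlaps/touches [10, 21) → extend to [10, 21).
[12, 17) overlaps/touches [10, 21) → extend to [10, 21).
[14, 19) overlaps/touches [10, 21) → extend to [10, 21).
[27, 39) is disjoint → start new block.
[28, 32) overlaps/touches [27, 39) → extend to [27, 39).
[29, 36) overlaps/touches [27, 39) → extend to [27, 39).
[30, 37) overlaps/touches [27, 39) → extend to [27, 39).

[10, 21) ∪ [27, 39)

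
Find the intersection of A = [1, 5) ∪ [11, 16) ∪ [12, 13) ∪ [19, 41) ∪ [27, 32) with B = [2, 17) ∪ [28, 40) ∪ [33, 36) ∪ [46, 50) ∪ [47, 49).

A, merged: [1, 5), [11, 16), [19, 41).
B, merged: [2, 17), [28, 40), [46, 50).
[1, 5) ∩ B → [2, 5).
[11, 16) ∩ B → [11, 16).
[19, 41) ∩ B → [28, 40).

[2, 5) ∪ [11, 16) ∪ [28, 40)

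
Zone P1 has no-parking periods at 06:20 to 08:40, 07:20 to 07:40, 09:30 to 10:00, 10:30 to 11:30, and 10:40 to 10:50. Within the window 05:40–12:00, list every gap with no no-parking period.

After merging, the occupied span is 06:20-08:40, 09:30-10:00, 10:30-11:30.
Uncovered inside 05:40-12:00: 05:40-06:20, 08:40-09:30, 10:00-10:30, 11:30-12:00.

05:40-06:20, 08:40-09:30, 10:00-10:30, 11:30-12:00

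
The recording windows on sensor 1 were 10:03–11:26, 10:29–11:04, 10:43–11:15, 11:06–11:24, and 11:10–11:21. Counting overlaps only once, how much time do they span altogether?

1 h 23 min

Merged: 10:03-11:26.
Length: 1 h 23 min.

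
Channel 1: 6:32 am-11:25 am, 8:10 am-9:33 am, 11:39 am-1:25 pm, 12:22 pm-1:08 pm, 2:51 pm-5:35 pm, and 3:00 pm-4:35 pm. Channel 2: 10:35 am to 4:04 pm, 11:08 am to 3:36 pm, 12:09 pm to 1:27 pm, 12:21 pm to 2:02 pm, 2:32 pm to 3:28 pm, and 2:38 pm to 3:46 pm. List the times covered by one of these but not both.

First set merges to 6:32 am-11:25 am, 11:39 am-1:25 pm, 2:51 pm-5:35 pm.
Second set merges to 10:35 am-4:04 pm.
A but not B: 6:32 am-10:35 am, 4:04 pm-5:35 pm.
B but not A: 11:25 am-11:39 am, 1:25 pm-2:51 pm.
Combining gives A △ B.

6:32 am-10:35 am, 11:25 am-11:39 am, 1:25 pm-2:51 pm, 4:04 pm-5:35 pm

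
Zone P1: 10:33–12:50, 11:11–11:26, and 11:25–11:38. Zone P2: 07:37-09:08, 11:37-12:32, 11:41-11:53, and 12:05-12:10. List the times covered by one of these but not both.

07:37-09:08, 10:33-11:37, 12:32-12:50

A, merged: 10:33-12:50.
B, merged: 07:37-09:08, 11:37-12:32.
A but not B: 10:33-11:37, 12:32-12:50.
B but not A: 07:37-09:08.
Combining gives A △ B.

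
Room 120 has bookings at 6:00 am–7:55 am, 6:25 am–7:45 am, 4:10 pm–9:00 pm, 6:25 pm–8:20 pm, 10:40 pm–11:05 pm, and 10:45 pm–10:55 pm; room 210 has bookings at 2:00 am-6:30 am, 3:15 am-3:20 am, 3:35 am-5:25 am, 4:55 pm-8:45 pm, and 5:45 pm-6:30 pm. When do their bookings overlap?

First set merges to 6:00 am-7:55 am, 4:10 pm-9:00 pm, 10:40 pm-11:05 pm.
Second set merges to 2:00 am-6:30 am, 4:55 pm-8:45 pm.
6:00 am-7:55 am ∩ B → 6:00 am-6:30 am.
4:10 pm-9:00 pm ∩ B → 4:55 pm-8:45 pm.
10:40 pm-11:05 pm meets no B interval.

6:00 am-6:30 am, 4:55 pm-8:45 pm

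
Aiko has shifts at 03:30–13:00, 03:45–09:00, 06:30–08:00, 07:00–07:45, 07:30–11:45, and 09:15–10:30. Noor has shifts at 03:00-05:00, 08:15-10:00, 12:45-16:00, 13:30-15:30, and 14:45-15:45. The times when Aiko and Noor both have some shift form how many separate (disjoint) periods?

3

A, merged: 03:30–13:00.
B, merged: 03:00–05:00, 08:15–10:00, 12:45–16:00.
A ∩ B = 03:30–05:00, 08:15–10:00, 12:45–13:00.
That is 3 disjoint pieces.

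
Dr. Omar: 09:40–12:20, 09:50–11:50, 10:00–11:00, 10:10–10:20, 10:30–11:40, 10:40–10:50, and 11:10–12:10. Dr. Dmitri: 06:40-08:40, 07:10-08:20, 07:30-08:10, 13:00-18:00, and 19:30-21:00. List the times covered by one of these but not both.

06:40–08:40, 09:40–12:20, 13:00–18:00, 19:30–21:00

A, merged: 09:40–12:20.
B, merged: 06:40–08:40, 13:00–18:00, 19:30–21:00.
A but not B: 09:40–12:20.
B but not A: 06:40–08:40, 13:00–18:00, 19:30–21:00.
Combining gives A △ B.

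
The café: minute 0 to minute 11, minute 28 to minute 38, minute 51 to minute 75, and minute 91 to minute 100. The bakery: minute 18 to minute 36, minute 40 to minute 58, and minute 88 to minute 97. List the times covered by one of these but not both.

A but not B: minute 0 to minute 11, minute 36 to minute 38, minute 58 to minute 75, minute 97 to minute 100.
B but not A: minute 18 to minute 28, minute 40 to minute 51, minute 88 to minute 91.
Combining gives A △ B.

minute 0 to minute 11, minute 18 to minute 28, minute 36 to minute 38, minute 40 to minute 51, minute 58 to minute 75, minute 88 to minute 91, minute 97 to minute 100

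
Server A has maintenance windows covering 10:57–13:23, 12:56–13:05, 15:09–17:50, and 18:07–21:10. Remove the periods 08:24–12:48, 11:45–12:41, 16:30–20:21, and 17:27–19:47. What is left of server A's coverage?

A, merged: 10:57-13:23, 15:09-17:50, 18:07-21:10.
B, merged: 08:24-12:48, 16:30-20:21.
10:57-13:23 with B removed leaves 12:48-13:23.
15:09-17:50 with B removed leaves 15:09-16:30.
18:07-21:10 with B removed leaves 20:21-21:10.

12:48-13:23, 15:09-16:30, 20:21-21:10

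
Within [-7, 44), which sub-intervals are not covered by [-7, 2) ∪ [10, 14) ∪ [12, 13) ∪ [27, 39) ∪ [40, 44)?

After merging, the occupied span is [-7, 2), [10, 14), [27, 39), [40, 44).
Uncovered inside [-7, 44): [2, 10), [14, 27), [39, 40).

[2, 10) ∪ [14, 27) ∪ [39, 40)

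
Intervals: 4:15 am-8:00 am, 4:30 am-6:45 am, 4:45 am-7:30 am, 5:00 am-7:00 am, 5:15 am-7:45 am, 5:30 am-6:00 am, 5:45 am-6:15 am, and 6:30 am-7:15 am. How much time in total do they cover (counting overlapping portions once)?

Merged: 4:15 am–8:00 am.
Length: 3 h 45 min.

3 h 45 min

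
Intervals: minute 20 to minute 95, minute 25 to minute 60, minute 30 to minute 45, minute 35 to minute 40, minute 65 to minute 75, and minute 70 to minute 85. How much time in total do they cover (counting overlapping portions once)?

Merged: minute 20 to minute 95.
Length: 75 minutes.

75 minutes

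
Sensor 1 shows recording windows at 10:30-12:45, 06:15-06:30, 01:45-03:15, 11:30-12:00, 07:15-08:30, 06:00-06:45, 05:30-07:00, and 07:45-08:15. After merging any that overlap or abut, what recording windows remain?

Sort by start: 01:45–03:15, 05:30–07:00, 06:00–06:45, 06:15–06:30, 07:15–08:30, 07:45–08:15, 10:30–12:45, 11:30–12:00.
05:30–07:00 is disjoint → start new block.
06:00–06:45 overlaps/touches 05:30–07:00 → extend to 05:30–07:00.
06:15–06:30 overlaps/touches 05:30–07:00 → extend to 05:30–07:00.
07:15–08:30 is disjoint → start new block.
07:45–08:15 overlaps/touches 07:15–08:30 → extend to 07:15–08:30.
10:30–12:45 is disjoint → start new block.
11:30–12:00 overlaps/touches 10:30–12:45 → extend to 10:30–12:45.

01:45–03:15, 05:30–07:00, 07:15–08:30, 10:30–12:45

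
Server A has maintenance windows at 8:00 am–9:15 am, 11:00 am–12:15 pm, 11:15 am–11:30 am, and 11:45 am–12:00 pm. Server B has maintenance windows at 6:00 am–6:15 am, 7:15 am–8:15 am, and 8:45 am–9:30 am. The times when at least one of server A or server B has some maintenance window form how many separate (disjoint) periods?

First set merges to 8:00 am–9:15 am, 11:00 am–12:15 pm.
A ∪ B = 6:00 am–6:15 am, 7:15 am–9:30 am, 11:00 am–12:15 pm.
That is 3 disjoint pieces.

3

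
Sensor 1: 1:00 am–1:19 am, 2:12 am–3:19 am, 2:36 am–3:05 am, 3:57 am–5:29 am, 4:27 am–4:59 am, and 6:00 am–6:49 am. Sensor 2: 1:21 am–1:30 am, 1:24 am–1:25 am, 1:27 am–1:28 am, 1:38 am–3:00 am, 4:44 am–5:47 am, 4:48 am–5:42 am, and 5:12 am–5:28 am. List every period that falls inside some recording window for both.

A, merged: 1:00 am–1:19 am, 2:12 am–3:19 am, 3:57 am–5:29 am, 6:00 am–6:49 am.
B, merged: 1:21 am–1:30 am, 1:38 am–3:00 am, 4:44 am–5:47 am.
1:00 am–1:19 am: no overlap with the second set.
2:12 am–3:19 am meets the second set on 2:12 am–3:00 am.
3:57 am–5:29 am meets the second set on 4:44 am–5:29 am.
6:00 am–6:49 am: no overlap with the second set.

2:12 am–3:00 am, 4:44 am–5:29 am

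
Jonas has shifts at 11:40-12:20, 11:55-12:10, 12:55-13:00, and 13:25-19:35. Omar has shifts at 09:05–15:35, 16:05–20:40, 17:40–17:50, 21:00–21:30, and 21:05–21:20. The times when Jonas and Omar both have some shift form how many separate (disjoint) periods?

Merge the first list: 11:40–12:20, 12:55–13:00, 13:25–19:35.
Merge the second list: 09:05–15:35, 16:05–20:40, 21:00–21:30.
A ∩ B = 11:40–12:20, 12:55–13:00, 13:25–15:35, 16:05–19:35.
That is 4 disjoint pieces.

4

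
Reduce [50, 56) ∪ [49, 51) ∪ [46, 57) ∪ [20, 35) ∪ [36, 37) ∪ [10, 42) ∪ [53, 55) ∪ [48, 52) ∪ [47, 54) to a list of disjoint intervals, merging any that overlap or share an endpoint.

[10, 42) ∪ [46, 57)

Sort by start: [10, 42), [20, 35), [36, 37), [46, 57), [47, 54), [48, 52), [49, 51), [50, 56), [53, 55).
[20, 35) overlaps/touches [10, 42) → extend to [10, 42).
[36, 37) overlaps/touches [10, 42) → extend to [10, 42).
[46, 57) is disjoint → start new block.
[47, 54) overlaps/touches [46, 57) → extend to [46, 57).
[48, 52) overlaps/touches [46, 57) → extend to [46, 57).
[49, 51) overlaps/touches [46, 57) → extend to [46, 57).
[50, 56) overlaps/touches [46, 57) → extend to [46, 57).
[53, 55) overlaps/touches [46, 57) → extend to [46, 57).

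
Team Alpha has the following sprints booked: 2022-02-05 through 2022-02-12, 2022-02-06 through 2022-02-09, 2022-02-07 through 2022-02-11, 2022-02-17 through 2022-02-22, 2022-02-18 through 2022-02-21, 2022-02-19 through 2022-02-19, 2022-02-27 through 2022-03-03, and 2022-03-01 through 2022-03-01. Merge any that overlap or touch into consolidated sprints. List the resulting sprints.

2022-02-05 through 2022-02-12, 2022-02-17 through 2022-02-22, 2022-02-27 through 2022-03-03

2022-02-06 through 2022-02-09 overlaps/touches 2022-02-05 through 2022-02-12 → extend to 2022-02-05 through 2022-02-12.
2022-02-07 through 2022-02-11 overlaps/touches 2022-02-05 through 2022-02-12 → extend to 2022-02-05 through 2022-02-12.
2022-02-17 through 2022-02-22 is disjoint → start new block.
2022-02-18 through 2022-02-21 overlaps/touches 2022-02-17 through 2022-02-22 → extend to 2022-02-17 through 2022-02-22.
2022-02-19 through 2022-02-19 overlaps/touches 2022-02-17 through 2022-02-22 → extend to 2022-02-17 through 2022-02-22.
2022-02-27 through 2022-03-03 is disjoint → start new block.
2022-03-01 through 2022-03-01 overlaps/touches 2022-02-27 through 2022-03-03 → extend to 2022-02-27 through 2022-03-03.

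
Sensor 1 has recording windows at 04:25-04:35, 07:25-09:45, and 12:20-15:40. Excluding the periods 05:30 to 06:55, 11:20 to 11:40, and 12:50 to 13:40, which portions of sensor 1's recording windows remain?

04:25–04:35, 07:25–09:45, 12:20–12:50, 13:40–15:40

04:25–04:35 is untouched.
07:25–09:45 is untouched.
12:20–15:40 with B removed leaves 12:20–12:50, 13:40–15:40.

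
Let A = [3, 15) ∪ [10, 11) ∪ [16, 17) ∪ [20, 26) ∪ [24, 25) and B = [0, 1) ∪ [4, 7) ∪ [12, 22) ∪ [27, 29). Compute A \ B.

[3, 4) ∪ [7, 12) ∪ [22, 26)

Merge the first list: [3, 15), [16, 17), [20, 26).
[3, 15) \ B = [3, 4), [7, 12).
[16, 17): entirely removed.
[20, 26) \ B = [22, 26).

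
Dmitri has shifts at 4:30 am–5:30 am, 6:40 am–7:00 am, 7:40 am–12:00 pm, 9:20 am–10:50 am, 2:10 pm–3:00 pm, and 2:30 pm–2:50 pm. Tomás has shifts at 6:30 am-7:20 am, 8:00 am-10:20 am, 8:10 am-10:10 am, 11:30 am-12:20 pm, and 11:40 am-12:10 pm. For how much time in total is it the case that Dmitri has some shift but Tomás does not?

3 h 20 min

A, merged: 4:30 am–5:30 am, 6:40 am–7:00 am, 7:40 am–12:00 pm, 2:10 pm–3:00 pm.
B, merged: 6:30 am–7:20 am, 8:00 am–10:20 am, 11:30 am–12:20 pm.
A \ B = 4:30 am–5:30 am, 7:40 am–8:00 am, 10:20 am–11:30 am, 2:10 pm–3:00 pm.
Total: 1 h + 20 min + 1 h 10 min + 50 min = 3 h 20 min.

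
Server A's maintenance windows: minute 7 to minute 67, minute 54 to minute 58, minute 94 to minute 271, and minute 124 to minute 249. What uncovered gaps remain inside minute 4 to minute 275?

Covered (merged): minute 7 to minute 67, minute 94 to minute 271.
Complement within minute 4 to minute 275: minute 4 to minute 7, minute 67 to minute 94, minute 271 to minute 275.

minute 4 to minute 7, minute 67 to minute 94, minute 271 to minute 275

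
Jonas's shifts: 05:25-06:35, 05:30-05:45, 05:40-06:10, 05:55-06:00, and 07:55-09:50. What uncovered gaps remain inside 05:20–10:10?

Covered (merged): 05:25–06:35, 07:55–09:50.
Uncovered inside 05:20–10:10: 05:20–05:25, 06:35–07:55, 09:50–10:10.

05:20–05:25, 06:35–07:55, 09:50–10:10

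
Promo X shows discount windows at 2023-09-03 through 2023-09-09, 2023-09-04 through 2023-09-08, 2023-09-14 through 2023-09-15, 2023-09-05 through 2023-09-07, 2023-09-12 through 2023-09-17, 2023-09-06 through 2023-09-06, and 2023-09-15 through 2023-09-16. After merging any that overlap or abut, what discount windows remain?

2023-09-03 through 2023-09-09, 2023-09-12 through 2023-09-17

Sort by start: 2023-09-03 through 2023-09-09, 2023-09-04 through 2023-09-08, 2023-09-05 through 2023-09-07, 2023-09-06 through 2023-09-06, 2023-09-12 through 2023-09-17, 2023-09-14 through 2023-09-15, 2023-09-15 through 2023-09-16.
2023-09-04 through 2023-09-08 overlaps/touches 2023-09-03 through 2023-09-09 → extend to 2023-09-03 through 2023-09-09.
2023-09-05 through 2023-09-07 overlaps/touches 2023-09-03 through 2023-09-09 → extend to 2023-09-03 through 2023-09-09.
2023-09-06 through 2023-09-06 overlaps/touches 2023-09-03 through 2023-09-09 → extend to 2023-09-03 through 2023-09-09.
2023-09-12 through 2023-09-17 is disjoint → start new block.
2023-09-14 through 2023-09-15 overlaps/touches 2023-09-12 through 2023-09-17 → extend to 2023-09-12 through 2023-09-17.
2023-09-15 through 2023-09-16 overlaps/touches 2023-09-12 through 2023-09-17 → extend to 2023-09-12 through 2023-09-17.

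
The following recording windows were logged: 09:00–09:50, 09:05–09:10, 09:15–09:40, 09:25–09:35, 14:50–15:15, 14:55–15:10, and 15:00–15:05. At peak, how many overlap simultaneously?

At 09:25, 3 of the intervals are simultaneously active.
No point has more.

3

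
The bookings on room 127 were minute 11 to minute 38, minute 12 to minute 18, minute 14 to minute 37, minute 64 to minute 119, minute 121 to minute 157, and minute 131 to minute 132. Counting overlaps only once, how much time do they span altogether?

Merged: minute 11 to minute 38, minute 64 to minute 119, minute 121 to minute 157.
Lengths: 27 minutes + 55 minutes + 36 minutes = 118 minutes.

118 minutes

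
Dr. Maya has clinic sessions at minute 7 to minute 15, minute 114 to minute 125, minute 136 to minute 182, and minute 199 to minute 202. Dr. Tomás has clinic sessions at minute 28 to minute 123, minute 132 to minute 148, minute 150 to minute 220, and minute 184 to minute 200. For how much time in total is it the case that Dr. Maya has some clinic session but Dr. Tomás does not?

Second set merges to minute 28 to minute 123, minute 132 to minute 148, minute 150 to minute 220.
A \ B = minute 7 to minute 15, minute 123 to minute 125, minute 148 to minute 150.
Total: 8 minutes + 2 minutes + 2 minutes = 12 minutes.

12 minutes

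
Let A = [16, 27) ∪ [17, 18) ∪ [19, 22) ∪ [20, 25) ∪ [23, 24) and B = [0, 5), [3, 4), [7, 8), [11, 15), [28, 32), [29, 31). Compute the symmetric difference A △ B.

A, merged: [16, 27).
B, merged: [0, 5), [7, 8), [11, 15), [28, 32).
A but not B: [16, 27).
B but not A: [0, 5), [7, 8), [11, 15), [28, 32).
Combining gives A △ B.

[0, 5) ∪ [7, 8) ∪ [11, 15) ∪ [16, 27) ∪ [28, 32)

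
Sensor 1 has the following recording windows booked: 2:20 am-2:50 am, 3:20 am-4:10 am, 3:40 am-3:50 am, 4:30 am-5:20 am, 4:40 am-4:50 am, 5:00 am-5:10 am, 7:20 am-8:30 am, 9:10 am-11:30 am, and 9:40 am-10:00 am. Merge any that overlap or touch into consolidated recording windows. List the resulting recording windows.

3:20 am–4:10 am is disjoint → start new block.
3:40 am–3:50 am overlaps/touches 3:20 am–4:10 am → extend to 3:20 am–4:10 am.
4:30 am–5:20 am is disjoint → start new block.
4:40 am–4:50 am overlaps/touches 4:30 am–5:20 am → extend to 4:30 am–5:20 am.
5:00 am–5:10 am overlaps/touches 4:30 am–5:20 am → extend to 4:30 am–5:20 am.
7:20 am–8:30 am is disjoint → start new block.
9:10 am–11:30 am is disjoint → start new block.
9:40 am–10:00 am overlaps/touches 9:10 am–11:30 am → extend to 9:10 am–11:30 am.

2:20 am–2:50 am, 3:20 am–4:10 am, 4:30 am–5:20 am, 7:20 am–8:30 am, 9:10 am–11:30 am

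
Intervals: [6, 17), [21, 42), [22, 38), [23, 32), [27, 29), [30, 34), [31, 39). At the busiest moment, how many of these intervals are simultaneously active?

5

Sweep endpoints in order; track running count of active intervals.
Peak of 5 reached at 31.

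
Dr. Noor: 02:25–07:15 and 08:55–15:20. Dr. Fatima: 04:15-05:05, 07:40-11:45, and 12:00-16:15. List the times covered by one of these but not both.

A but not B: 02:25-04:15, 05:05-07:15, 11:45-12:00.
B but not A: 07:40-08:55, 15:20-16:15.
Combining gives A △ B.

02:25-04:15, 05:05-07:15, 07:40-08:55, 11:45-12:00, 15:20-16:15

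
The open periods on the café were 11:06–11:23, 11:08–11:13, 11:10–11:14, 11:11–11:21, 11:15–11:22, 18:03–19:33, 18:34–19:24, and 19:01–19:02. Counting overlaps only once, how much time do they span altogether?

1 h 47 min

Merged: 11:06–11:23, 18:03–19:33.
Lengths: 17 min + 1 h 30 min = 1 h 47 min.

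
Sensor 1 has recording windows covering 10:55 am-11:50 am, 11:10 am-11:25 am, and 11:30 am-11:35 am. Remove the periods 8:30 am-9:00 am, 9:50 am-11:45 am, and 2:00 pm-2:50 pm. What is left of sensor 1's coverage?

A, merged: 10:55 am-11:50 am.
10:55 am-11:50 am with B removed leaves 11:45 am-11:50 am.

11:45 am-11:50 am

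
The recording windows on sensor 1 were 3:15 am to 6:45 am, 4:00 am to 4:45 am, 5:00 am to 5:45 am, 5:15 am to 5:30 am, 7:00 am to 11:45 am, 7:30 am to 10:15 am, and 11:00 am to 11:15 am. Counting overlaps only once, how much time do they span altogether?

Merged: 3:15 am–6:45 am, 7:00 am–11:45 am.
Lengths: 3 h 30 min + 4 h 45 min = 8 h 15 min.

8 h 15 min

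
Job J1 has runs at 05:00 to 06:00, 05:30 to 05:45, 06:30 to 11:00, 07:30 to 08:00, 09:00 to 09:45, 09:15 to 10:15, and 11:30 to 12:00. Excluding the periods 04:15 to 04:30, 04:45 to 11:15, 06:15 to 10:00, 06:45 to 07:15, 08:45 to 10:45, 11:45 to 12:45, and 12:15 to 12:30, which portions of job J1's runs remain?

First set merges to 05:00–06:00, 06:30–11:00, 11:30–12:00.
Second set merges to 04:15–04:30, 04:45–11:15, 11:45–12:45.
05:00–06:00: entirely removed.
06:30–11:00: entirely removed.
11:30–12:00 \ B = 11:30–11:45.

11:30–11:45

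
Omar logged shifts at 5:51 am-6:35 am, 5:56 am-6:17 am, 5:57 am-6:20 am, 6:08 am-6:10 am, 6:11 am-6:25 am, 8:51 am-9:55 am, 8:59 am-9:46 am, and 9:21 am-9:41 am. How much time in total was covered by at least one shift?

Merged: 5:51 am–6:35 am, 8:51 am–9:55 am.
Lengths: 44 min + 1 h 4 min = 1 h 48 min.

1 h 48 min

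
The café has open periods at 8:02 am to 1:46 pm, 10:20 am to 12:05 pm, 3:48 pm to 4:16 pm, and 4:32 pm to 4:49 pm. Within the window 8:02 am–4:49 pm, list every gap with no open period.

After merging, the occupied span is 8:02 am–1:46 pm, 3:48 pm–4:16 pm, 4:32 pm–4:49 pm.
Complement within 8:02 am–4:49 pm: 1:46 pm–3:48 pm, 4:16 pm–4:32 pm.

1:46 pm–3:48 pm, 4:16 pm–4:32 pm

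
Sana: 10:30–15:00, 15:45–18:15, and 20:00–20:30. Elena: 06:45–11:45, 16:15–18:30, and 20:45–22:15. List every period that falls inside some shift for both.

10:30-11:45, 16:15-18:15

10:30-15:00 meets the second set on 10:30-11:45.
15:45-18:15 meets the second set on 16:15-18:15.
20:00-20:30: no overlap with the second set.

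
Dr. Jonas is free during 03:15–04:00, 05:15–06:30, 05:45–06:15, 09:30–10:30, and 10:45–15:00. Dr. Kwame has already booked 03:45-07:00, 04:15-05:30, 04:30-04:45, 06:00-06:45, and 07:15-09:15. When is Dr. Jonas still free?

03:15–03:45, 09:30–10:30, 10:45–15:00

Merge the first list: 03:15–04:00, 05:15–06:30, 09:30–10:30, 10:45–15:00.
Merge the second list: 03:45–07:00, 07:15–09:15.
03:15–04:00 minus B → 03:15–03:45.
05:15–06:30: fully covered by B → removed.
09:30–10:30: no B overlap → unchanged.
10:45–15:00: no B overlap → unchanged.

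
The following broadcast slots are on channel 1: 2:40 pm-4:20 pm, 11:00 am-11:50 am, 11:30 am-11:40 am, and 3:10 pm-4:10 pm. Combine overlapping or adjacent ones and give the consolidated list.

Sort by start: 11:00 am–11:50 am, 11:30 am–11:40 am, 2:40 pm–4:20 pm, 3:10 pm–4:10 pm.
11:30 am–11:40 am overlaps/touches 11:00 am–11:50 am → extend to 11:00 am–11:50 am.
2:40 pm–4:20 pm is disjoint → start new block.
3:10 pm–4:10 pm overlaps/touches 2:40 pm–4:20 pm → extend to 2:40 pm–4:20 pm.

11:00 am–11:50 am, 2:40 pm–4:20 pm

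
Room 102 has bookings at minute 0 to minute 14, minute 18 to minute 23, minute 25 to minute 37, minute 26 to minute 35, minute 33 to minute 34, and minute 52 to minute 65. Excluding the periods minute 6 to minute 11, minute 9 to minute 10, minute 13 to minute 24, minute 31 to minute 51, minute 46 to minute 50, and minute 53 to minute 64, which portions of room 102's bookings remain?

Merge the first list: minute 0 to minute 14, minute 18 to minute 23, minute 25 to minute 37, minute 52 to minute 65.
Merge the second list: minute 6 to minute 11, minute 13 to minute 24, minute 31 to minute 51, minute 53 to minute 64.
minute 0 to minute 14 minus B → minute 0 to minute 6, minute 11 to minute 13.
minute 18 to minute 23: fully covered by B → removed.
minute 25 to minute 37 minus B → minute 25 to minute 31.
minute 52 to minute 65 minus B → minute 52 to minute 53, minute 64 to minute 65.

minute 0 to minute 6, minute 11 to minute 13, minute 25 to minute 31, minute 52 to minute 53, minute 64 to minute 65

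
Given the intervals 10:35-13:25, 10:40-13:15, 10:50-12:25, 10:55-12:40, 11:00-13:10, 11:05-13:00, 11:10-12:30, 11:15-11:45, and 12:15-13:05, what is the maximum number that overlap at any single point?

Sweep endpoints in order; track running count of active intervals.
Peak of 8 reached at 11:15.

8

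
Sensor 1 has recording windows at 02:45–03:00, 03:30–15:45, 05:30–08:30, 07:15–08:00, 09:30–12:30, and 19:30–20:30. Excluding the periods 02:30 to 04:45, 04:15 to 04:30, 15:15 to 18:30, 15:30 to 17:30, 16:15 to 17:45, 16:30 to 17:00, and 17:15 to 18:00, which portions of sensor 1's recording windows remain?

04:45–15:15, 19:30–20:30

A, merged: 02:45–03:00, 03:30–15:45, 19:30–20:30.
B, merged: 02:30–04:45, 15:15–18:30.
02:45–03:00: entirely removed.
03:30–15:45 \ B = 04:45–15:15.
19:30–20:30: nothing removed.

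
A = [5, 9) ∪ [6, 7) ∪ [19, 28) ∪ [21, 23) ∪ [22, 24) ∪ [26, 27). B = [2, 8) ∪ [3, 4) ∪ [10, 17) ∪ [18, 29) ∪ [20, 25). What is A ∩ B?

First set merges to [5, 9), [19, 28).
Second set merges to [2, 8), [10, 17), [18, 29).
[5, 9) ∩ B → [5, 8).
[19, 28) ∩ B → [19, 28).

[5, 8) ∪ [19, 28)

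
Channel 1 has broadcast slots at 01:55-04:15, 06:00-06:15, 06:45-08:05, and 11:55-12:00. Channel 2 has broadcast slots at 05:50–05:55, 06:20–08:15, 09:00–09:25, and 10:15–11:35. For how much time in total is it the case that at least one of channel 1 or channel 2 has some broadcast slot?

A ∪ B = 01:55–04:15, 05:50–05:55, 06:00–06:15, 06:20–08:15, 09:00–09:25, 10:15–11:35, 11:55–12:00.
Total: 2 h 20 min + 5 min + 15 min + 1 h 55 min + 25 min + 1 h 20 min + 5 min = 6 h 25 min.

6 h 25 min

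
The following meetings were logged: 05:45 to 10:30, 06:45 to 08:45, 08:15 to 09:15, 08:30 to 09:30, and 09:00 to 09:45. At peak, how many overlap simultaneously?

At 08:30, 4 of the intervals are simultaneously active.
No point has more.

4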